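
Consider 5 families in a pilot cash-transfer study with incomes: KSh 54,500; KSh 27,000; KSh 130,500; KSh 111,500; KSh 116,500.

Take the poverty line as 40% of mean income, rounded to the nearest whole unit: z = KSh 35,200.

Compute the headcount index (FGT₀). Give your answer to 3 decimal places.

0.200

1 of the 5 families have income below KSh 35,200.
H = 1/5 = 0.200.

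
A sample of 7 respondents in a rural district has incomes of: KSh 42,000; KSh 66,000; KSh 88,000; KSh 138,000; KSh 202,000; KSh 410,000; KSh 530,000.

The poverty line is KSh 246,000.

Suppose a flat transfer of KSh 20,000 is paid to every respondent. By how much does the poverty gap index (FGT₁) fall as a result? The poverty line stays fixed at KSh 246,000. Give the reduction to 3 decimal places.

0.058

Before: below the line — KSh 42,000, KSh 66,000, KSh 88,000, KSh 138,000, KSh 202,000; poverty gap index (FGT₁) = 0.40302.
After the KSh 20,000 transfer: below the line — KSh 62,000, KSh 86,000, KSh 108,000, KSh 158,000, KSh 222,000; poverty gap index (FGT₁) = 0.34495.
Reduction = 0.40302 − 0.34495 = 0.058.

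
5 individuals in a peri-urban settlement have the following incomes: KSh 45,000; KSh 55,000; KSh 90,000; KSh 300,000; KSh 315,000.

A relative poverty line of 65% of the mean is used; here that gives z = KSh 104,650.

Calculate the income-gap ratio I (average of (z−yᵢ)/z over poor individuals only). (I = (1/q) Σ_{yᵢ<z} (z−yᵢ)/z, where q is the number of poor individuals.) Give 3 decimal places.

0.395

Poor units: KSh 45,000, KSh 55,000, KSh 90,000 (q = 3 of N = 5).
Relative gaps: 0.5700, 0.4744, 0.1400; sum = 1.184424.
The income-gap ratio divides by q (the poor only): 1.184424 / 3 = 0.395.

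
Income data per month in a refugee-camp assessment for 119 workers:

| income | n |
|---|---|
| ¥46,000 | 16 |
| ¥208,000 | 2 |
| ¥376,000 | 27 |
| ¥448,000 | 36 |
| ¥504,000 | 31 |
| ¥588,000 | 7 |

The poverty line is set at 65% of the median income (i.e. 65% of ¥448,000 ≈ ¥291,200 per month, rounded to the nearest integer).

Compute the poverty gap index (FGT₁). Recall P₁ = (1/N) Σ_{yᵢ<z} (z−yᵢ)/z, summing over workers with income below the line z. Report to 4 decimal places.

0.1180

Poor units: 16×¥46,000, 2×¥208,000 (q = 18 of N = 119).
Gap ratios (z−y)/z: (291200−46000)/291200 = 0.8420 (×16); (291200−208000)/291200 = 0.2857 (×2).
Sum of shortfalls = 14.043956; P₁ averages over all N: 14.043956 / 119 = 0.1180.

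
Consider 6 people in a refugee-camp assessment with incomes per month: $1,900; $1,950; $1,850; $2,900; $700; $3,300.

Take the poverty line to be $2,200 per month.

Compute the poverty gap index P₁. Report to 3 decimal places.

Incomes under z: $700, $1,850, $1,900, $1,950 (q = 4 of N = 6).
Gap ratios (z−y)/z: (2200−700)/2200 = 0.6818; (2200−1850)/2200 = 0.1591; (2200−1900)/2200 = 0.1364; (2200−1950)/2200 = 0.1136.
Sum of shortfalls = 1.090909; P₁ averages over all N: 1.090909 / 6 = 0.182.

0.182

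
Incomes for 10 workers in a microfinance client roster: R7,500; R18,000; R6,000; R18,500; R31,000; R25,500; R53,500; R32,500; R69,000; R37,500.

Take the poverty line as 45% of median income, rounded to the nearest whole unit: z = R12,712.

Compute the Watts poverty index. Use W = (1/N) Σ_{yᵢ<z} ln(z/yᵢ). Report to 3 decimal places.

Poor units: R6,000, R7,500 (q = 2 of N = 10).
Log gaps: ln(12712/6000) = 0.7508; ln(12712/7500) = 0.5276.
W = 1.278430 / 10 = 0.128.

0.128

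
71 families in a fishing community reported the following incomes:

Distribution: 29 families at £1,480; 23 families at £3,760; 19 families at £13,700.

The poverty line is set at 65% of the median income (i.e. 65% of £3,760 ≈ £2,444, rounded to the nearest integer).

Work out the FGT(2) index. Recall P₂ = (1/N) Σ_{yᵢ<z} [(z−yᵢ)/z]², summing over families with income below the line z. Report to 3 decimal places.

0.064

Below z: 29×£1,480 (q = 29 of N = 71).
Shortfall ratios: (2444−1480)/2444 = 0.3944 (×29).
Squared: 0.1556 (×29).
Sum = 4.511798; P₂ = 4.511798 / 71 = 0.064.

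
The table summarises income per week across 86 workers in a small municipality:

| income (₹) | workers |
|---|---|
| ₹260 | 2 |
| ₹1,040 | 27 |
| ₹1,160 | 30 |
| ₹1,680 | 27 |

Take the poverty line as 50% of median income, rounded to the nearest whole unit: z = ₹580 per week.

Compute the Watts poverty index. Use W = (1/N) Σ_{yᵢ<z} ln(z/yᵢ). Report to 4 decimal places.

Incomes under z: 2×₹260 (q = 2 of N = 86).
Log gaps: ln(580/260) = 0.8023 (×2).
W = 1.604693 / 86 = 0.0187.

0.0187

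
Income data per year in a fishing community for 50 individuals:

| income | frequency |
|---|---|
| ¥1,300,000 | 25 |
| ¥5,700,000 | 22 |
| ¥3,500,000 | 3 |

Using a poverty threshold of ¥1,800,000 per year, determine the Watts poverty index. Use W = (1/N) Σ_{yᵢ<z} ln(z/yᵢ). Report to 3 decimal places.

Incomes under z: 25×¥1,300,000 (q = 25 of N = 50).
Log gaps: ln(1800000/1300000) = 0.3254 (×25).
W = 8.135560 / 50 = 0.163.

0.163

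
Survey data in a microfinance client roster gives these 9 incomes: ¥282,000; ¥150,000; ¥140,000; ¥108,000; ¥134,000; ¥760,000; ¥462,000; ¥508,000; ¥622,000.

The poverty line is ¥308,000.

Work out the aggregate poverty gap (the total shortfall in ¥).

Poor units: ¥108,000, ¥134,000, ¥140,000, ¥150,000, ¥282,000 (q = 5 of N = 9).
Individual gaps: 308000−108000 = 200000; 308000−134000 = 174000; 308000−140000 = 168000; 308000−150000 = 158000; 308000−282000 = 26000.
Aggregate gap = ¥726,000.

¥726,000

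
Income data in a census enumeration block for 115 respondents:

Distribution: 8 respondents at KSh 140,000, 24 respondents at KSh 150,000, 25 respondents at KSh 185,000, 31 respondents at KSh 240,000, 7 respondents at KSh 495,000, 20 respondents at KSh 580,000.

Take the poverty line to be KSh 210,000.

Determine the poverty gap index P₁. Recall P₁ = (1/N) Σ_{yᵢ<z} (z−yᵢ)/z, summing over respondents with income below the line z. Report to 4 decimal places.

0.1087

Incomes under z: 8×KSh 140,000, 24×KSh 150,000, 25×KSh 185,000 (q = 57 of N = 115).
Normalized shortfalls: (210000−140000)/210000 = 0.3333 (×8); (210000−150000)/210000 = 0.2857 (×24); (210000−185000)/210000 = 0.1190 (×25).
Σ = 12.500000. Dividing by the full population N = 115 gives P₁ = 0.1087.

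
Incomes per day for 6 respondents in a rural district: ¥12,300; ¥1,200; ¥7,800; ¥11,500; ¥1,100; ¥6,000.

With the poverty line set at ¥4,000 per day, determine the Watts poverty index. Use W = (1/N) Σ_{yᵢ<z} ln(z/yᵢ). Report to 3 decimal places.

Poor units: ¥1,100, ¥1,200 (q = 2 of N = 6).
Log gaps: ln(4000/1100) = 1.2910; ln(4000/1200) = 1.2040.
W = 2.494957 / 6 = 0.416.

0.416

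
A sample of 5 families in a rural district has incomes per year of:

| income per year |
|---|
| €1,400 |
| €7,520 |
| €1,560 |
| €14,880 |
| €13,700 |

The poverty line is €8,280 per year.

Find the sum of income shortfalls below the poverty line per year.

€14,360

Incomes under z: €1,400, €1,560, €7,520 (q = 3 of N = 5).
Individual gaps: 8280−1400 = 6880; 8280−1560 = 6720; 8280−7520 = 760.
Aggregate gap = €14,360.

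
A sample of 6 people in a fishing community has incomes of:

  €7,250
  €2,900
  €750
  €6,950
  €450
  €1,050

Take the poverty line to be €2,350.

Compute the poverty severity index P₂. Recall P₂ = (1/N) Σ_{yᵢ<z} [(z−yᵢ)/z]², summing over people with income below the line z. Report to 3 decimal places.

Below the line: €450, €750, €1,050 (q = 3 of N = 6).
Shortfall ratios: (2350−450)/2350 = 0.8085; (2350−750)/2350 = 0.6809; (2350−1050)/2350 = 0.5532.
Squared: 0.6537; 0.4636; 0.3060.
Sum = 1.423268; P₂ = 1.423268 / 6 = 0.237.

0.237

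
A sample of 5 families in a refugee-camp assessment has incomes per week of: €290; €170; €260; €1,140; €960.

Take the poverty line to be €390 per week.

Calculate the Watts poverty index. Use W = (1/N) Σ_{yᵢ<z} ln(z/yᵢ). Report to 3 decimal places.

0.306

Below the line: €170, €260, €290 (q = 3 of N = 5).
Log shortfalls: ln(390/170) = 0.8303; ln(390/260) = 0.4055; ln(390/290) = 0.2963.
W = 1.532079 / 5 = 0.306.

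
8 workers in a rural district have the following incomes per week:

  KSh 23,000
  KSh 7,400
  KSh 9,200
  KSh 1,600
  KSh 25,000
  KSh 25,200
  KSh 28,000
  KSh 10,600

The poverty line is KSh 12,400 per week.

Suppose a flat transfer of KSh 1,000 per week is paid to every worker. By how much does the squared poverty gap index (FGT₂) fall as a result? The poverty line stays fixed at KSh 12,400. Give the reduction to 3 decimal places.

0.031

Before: below the line — KSh 1,600, KSh 7,400, KSh 9,200, KSh 10,600; squared poverty gap index (FGT₂) = 0.12611.
After the KSh 1,000 transfer: below the line — KSh 2,600, KSh 8,400, KSh 10,200, KSh 11,600; squared poverty gap index (FGT₂) = 0.09554.
Reduction = 0.12611 − 0.09554 = 0.031.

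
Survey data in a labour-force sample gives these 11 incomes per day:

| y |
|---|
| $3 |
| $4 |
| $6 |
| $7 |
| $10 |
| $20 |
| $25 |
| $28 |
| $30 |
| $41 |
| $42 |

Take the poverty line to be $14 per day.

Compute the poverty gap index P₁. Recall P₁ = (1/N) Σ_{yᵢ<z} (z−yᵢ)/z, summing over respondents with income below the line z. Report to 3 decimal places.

Below the line: $3, $4, $6, $7, $10 (q = 5 of N = 11).
Gap ratios (z−y)/z: (14−3)/14 = 0.7857; (14−4)/14 = 0.7143; (14−6)/14 = 0.5714; (14−7)/14 = 0.5000; (14−10)/14 = 0.2857.
Sum of shortfalls = 2.857143; P₁ averages over all N: 2.857143 / 11 = 0.260.

0.260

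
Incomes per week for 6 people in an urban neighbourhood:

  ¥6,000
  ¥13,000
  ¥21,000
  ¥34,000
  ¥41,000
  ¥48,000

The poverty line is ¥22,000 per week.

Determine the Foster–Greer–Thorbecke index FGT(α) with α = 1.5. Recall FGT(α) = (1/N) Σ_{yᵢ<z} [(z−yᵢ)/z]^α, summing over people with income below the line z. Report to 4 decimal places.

0.1486

Below z: ¥6,000, ¥13,000, ¥21,000 (q = 3 of N = 6).
Shortfall ratios: (22000−6000)/22000 = 0.7273; (22000−13000)/22000 = 0.4091; (22000−21000)/22000 = 0.0455.
Raised to α = 1.5: 0.62022; 0.26166; 0.00969.
Sum = 0.891567; FGT(1.5) = 0.891567 / 6 = 0.1486.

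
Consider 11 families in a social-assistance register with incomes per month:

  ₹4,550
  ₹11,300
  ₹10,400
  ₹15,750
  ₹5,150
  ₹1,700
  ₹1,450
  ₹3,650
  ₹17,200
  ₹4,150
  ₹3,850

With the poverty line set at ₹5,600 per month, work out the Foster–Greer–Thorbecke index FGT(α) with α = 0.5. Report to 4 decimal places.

Below the line: ₹1,450, ₹1,700, ₹3,650, ₹3,850, ₹4,150, ₹4,550, ₹5,150 (q = 7 of N = 11).
Gap ratios (z−y)/z: (5600−1450)/5600 = 0.7411; (5600−1700)/5600 = 0.6964; (5600−3650)/5600 = 0.3482; (5600−3850)/5600 = 0.3125; (5600−4150)/5600 = 0.2589; (5600−4550)/5600 = 0.1875; (5600−5150)/5600 = 0.0804.
Raised to α = 0.5: 0.86086; 0.83452; 0.59010; 0.55902; 0.50885; 0.43301; 0.28347.
Sum = 4.069828; FGT(0.5) = 4.069828 / 11 = 0.3700.

0.3700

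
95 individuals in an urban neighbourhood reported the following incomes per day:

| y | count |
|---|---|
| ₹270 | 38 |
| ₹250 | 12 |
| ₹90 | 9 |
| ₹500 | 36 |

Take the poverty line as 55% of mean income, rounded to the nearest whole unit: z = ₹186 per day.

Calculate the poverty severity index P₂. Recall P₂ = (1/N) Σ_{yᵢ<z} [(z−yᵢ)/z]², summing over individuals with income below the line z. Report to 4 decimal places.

Below the line: 9×₹90 (q = 9 of N = 95).
Shortfall ratios: (186−90)/186 = 0.5161 (×9).
Squared: 0.2664 (×9).
Sum = 2.397503; P₂ = 2.397503 / 95 = 0.0252.

0.0252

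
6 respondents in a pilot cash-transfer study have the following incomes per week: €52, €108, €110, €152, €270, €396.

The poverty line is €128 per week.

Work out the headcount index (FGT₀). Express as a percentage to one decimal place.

50.0%

3 of the 6 respondents have income below €128.
H = 3/6 = 50.0%.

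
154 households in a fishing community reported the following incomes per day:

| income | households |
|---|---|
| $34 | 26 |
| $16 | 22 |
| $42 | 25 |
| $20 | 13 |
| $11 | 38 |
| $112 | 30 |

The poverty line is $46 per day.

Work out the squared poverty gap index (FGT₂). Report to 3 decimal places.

0.243

Below the line: 38×$11, 22×$16, 13×$20, 26×$34, 25×$42 (q = 124 of N = 154).
Relative gaps: (46−11)/46 = 0.7609 (×38); (46−16)/46 = 0.6522 (×22); (46−20)/46 = 0.5652 (×13); (46−34)/46 = 0.2609 (×26); (46−42)/46 = 0.0870 (×25).
Squared: 0.5789 (×38); 0.4253 (×22); 0.3195 (×13); 0.0681 (×26); 0.0076 (×25).
Sum = 37.467864; P₂ = 37.467864 / 154 = 0.243.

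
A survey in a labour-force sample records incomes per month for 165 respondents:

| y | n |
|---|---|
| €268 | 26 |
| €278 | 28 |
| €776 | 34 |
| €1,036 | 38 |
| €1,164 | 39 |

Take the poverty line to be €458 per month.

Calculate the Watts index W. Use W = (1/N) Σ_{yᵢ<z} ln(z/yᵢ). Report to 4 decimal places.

Poor units: 26×€268, 28×€278 (q = 54 of N = 165).
Log shortfalls: ln(458/268) = 0.5359 (×26); ln(458/278) = 0.4992 (×28).
W = 27.911883 / 165 = 0.1692.

0.1692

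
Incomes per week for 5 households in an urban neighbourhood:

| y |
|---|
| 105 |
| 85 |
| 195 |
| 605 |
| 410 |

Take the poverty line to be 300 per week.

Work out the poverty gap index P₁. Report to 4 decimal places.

0.3433

Below the line: 85, 105, 195 (q = 3 of N = 5).
Shortfall ratios: (300−85)/300 = 0.7167; (300−105)/300 = 0.6500; (300−195)/300 = 0.3500.
Sum of shortfalls = 1.716667; P₁ averages over all N: 1.716667 / 5 = 0.3433.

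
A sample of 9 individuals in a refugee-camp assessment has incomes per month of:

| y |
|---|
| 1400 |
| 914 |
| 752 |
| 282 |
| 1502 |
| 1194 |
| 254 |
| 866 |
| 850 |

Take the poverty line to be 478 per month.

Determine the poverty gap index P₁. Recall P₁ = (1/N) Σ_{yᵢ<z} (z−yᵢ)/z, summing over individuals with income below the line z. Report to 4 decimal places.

0.0976

Below z: 254, 282 (q = 2 of N = 9).
Normalized shortfalls: (478−254)/478 = 0.4686; (478−282)/478 = 0.4100.
Sum of shortfalls = 0.878661; P₁ averages over all N: 0.878661 / 9 = 0.0976.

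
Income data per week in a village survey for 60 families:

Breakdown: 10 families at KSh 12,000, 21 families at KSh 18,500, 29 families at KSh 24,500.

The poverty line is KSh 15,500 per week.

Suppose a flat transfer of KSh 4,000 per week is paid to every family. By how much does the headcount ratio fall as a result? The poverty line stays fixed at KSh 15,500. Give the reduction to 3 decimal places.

Before: below the line — 10×KSh 12,000; headcount ratio = 0.16667.
After the KSh 4,000 transfer: below the line — none; headcount ratio = 0.00000.
Reduction = 0.16667 − 0.00000 = 0.167.

0.167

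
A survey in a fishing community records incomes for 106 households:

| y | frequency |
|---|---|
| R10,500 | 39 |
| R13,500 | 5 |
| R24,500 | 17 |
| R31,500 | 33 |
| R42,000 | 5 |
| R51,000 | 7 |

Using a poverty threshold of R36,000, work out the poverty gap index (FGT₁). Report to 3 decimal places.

Below the line: 39×R10,500, 5×R13,500, 17×R24,500, 33×R31,500 (q = 94 of N = 106).
Relative gaps: (36000−10500)/36000 = 0.7083 (×39); (36000−13500)/36000 = 0.6250 (×5); (36000−24500)/36000 = 0.3194 (×17); (36000−31500)/36000 = 0.1250 (×33).
Sum of shortfalls = 40.305556; P₁ averages over all N: 40.305556 / 106 = 0.380.

0.380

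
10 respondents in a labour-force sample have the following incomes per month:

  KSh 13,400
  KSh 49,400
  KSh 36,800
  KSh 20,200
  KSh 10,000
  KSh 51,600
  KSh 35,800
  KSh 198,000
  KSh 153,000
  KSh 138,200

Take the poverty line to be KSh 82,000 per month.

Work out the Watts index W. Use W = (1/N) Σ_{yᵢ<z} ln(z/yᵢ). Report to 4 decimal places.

0.7917

Below the line: KSh 10,000, KSh 13,400, KSh 20,200, KSh 35,800, KSh 36,800, KSh 49,400, KSh 51,600 (q = 7 of N = 10).
Log gaps: ln(82000/10000) = 2.1041; ln(82000/13400) = 1.8115; ln(82000/20200) = 1.4010; ln(82000/35800) = 0.8288; ln(82000/36800) = 0.8012; ln(82000/49400) = 0.5068; ln(82000/51600) = 0.4632.
W = 7.916594 / 10 = 0.7917.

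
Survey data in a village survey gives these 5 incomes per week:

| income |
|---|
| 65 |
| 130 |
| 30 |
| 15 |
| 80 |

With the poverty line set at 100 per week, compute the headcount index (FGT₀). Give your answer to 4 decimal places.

0.8000

4 of the 5 people have income below 100.
H = 4/5 = 0.8000.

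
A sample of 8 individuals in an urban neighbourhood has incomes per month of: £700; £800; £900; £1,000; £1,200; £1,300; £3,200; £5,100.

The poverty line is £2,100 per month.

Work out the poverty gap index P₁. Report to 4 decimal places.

0.3988

Below the line: £700, £800, £900, £1,000, £1,200, £1,300 (q = 6 of N = 8).
Gap ratios (z−y)/z: (2100−700)/2100 = 0.6667; (2100−800)/2100 = 0.6190; (2100−900)/2100 = 0.5714; (2100−1000)/2100 = 0.5238; (2100−1200)/2100 = 0.4286; (2100−1300)/2100 = 0.3810.
Sum of shortfalls = 3.190476; P₁ averages over all N: 3.190476 / 8 = 0.3988.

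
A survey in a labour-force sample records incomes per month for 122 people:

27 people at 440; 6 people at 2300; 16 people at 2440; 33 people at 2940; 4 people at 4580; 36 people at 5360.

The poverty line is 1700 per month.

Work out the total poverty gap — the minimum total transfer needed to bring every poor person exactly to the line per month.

34020

Below the line: 27×440 (q = 27 of N = 122).
Individual gaps: 27×(1700−440) = 34020.
Aggregate gap = 34020.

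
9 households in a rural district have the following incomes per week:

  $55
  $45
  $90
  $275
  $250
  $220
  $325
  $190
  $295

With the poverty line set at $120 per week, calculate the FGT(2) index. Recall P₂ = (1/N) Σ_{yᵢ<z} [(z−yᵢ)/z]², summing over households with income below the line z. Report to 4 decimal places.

0.0829

Poor units: $45, $55, $90 (q = 3 of N = 9).
Normalized shortfalls: (120−45)/120 = 0.6250; (120−55)/120 = 0.5417; (120−90)/120 = 0.2500.
Squared: 0.3906; 0.2934; 0.0625.
Sum = 0.746528; P₂ = 0.746528 / 9 = 0.0829.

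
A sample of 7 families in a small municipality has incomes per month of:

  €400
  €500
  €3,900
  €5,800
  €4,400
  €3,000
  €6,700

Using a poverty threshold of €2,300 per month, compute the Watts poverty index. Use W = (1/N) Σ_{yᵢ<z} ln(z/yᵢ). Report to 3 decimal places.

0.468

Poor units: €400, €500 (q = 2 of N = 7).
Log shortfalls: ln(2300/400) = 1.7492; ln(2300/500) = 1.5261.
W = 3.275256 / 7 = 0.468.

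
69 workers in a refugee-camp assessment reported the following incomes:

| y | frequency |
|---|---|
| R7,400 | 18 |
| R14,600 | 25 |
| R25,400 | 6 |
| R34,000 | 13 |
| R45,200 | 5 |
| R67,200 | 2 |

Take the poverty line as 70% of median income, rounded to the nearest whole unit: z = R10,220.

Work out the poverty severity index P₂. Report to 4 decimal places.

0.0199

Below z: 18×R7,400 (q = 18 of N = 69).
Shortfall ratios: (10220−7400)/10220 = 0.2759 (×18).
Squared: 0.0761 (×18).
Sum = 1.370468; P₂ = 1.370468 / 69 = 0.0199.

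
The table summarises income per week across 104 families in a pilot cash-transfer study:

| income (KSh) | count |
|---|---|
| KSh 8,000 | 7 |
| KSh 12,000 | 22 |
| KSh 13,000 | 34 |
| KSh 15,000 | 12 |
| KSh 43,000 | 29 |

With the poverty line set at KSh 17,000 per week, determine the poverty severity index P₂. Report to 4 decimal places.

Below z: 7×KSh 8,000, 22×KSh 12,000, 34×KSh 13,000, 12×KSh 15,000 (q = 75 of N = 104).
Relative gaps: (17000−8000)/17000 = 0.5294 (×7); (17000−12000)/17000 = 0.2941 (×22); (17000−13000)/17000 = 0.2353 (×34); (17000−15000)/17000 = 0.1176 (×12).
Squared: 0.2803 (×7); 0.0865 (×22); 0.0554 (×34); 0.0138 (×12).
Sum = 5.913495; P₂ = 5.913495 / 104 = 0.0569.

0.0569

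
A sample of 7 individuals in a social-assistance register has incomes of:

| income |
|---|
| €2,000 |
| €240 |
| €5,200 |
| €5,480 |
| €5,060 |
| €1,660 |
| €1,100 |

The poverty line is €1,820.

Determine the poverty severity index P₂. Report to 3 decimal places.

Below the line: €240, €1,100, €1,660 (q = 3 of N = 7).
Gap ratios (z−y)/z: (1820−240)/1820 = 0.8681; (1820−1100)/1820 = 0.3956; (1820−1660)/1820 = 0.0879.
Squared: 0.7537; 0.1565; 0.0077.
Sum = 0.917884; P₂ = 0.917884 / 7 = 0.131.

0.131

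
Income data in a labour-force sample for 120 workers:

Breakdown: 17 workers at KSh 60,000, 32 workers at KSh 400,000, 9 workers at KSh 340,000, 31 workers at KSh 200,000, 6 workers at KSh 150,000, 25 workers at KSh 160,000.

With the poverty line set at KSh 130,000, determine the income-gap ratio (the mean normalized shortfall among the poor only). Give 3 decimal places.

Poor units: 17×KSh 60,000 (q = 17 of N = 120).
Shortfall ratios (z−y)/z: 0.5385 (×17); sum = 9.153846.
The income-gap ratio divides by q (the poor only): 9.153846 / 17 = 0.538.

0.538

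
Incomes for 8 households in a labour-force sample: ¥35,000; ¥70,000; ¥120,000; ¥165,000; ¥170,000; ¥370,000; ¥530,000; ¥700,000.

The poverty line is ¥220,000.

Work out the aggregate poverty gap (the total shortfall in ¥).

Incomes under z: ¥35,000, ¥70,000, ¥120,000, ¥165,000, ¥170,000 (q = 5 of N = 8).
Individual gaps: 220000−35000 = 185000; 220000−70000 = 150000; 220000−120000 = 100000; 220000−165000 = 55000; 220000−170000 = 50000.
Aggregate gap = ¥540,000.

¥540,000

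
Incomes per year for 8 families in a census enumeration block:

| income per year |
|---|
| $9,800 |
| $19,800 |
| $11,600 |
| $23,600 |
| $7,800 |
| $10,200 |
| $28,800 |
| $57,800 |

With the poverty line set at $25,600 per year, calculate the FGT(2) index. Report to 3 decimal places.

Incomes under z: $7,800, $9,800, $10,200, $11,600, $19,800, $23,600 (q = 6 of N = 8).
Gap ratios (z−y)/z: (25600−7800)/25600 = 0.6953; (25600−9800)/25600 = 0.6172; (25600−10200)/25600 = 0.6016; (25600−11600)/25600 = 0.5469; (25600−19800)/25600 = 0.2266; (25600−23600)/25600 = 0.0781.
Squared: 0.4835; 0.3809; 0.3619; 0.2991; 0.0513; 0.0061.
Sum = 1.582764; P₂ = 1.582764 / 8 = 0.198.

0.198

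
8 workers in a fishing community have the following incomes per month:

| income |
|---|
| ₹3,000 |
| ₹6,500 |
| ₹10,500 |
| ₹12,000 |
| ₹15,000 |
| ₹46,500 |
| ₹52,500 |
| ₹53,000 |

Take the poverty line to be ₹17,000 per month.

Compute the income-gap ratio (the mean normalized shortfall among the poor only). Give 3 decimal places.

0.447

Poor units: ₹3,000, ₹6,500, ₹10,500, ₹12,000, ₹15,000 (q = 5 of N = 8).
Shortfall ratios (z−y)/z: 0.8235, 0.6176, 0.3824, 0.2941, 0.1176; sum = 2.235294.
I averages over the q = 5 poor units only: 2.235294 / 5 = 0.447.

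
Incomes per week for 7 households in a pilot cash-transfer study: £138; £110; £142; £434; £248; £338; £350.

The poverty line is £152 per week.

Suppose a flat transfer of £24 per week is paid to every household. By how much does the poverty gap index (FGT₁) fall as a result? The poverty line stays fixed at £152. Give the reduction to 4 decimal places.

Before: below the line — £110, £138, £142; poverty gap index (FGT₁) = 0.062030.
After the £24 transfer: below the line — £134; poverty gap index (FGT₁) = 0.016917.
Reduction = 0.062030 − 0.016917 = 0.0451.

0.0451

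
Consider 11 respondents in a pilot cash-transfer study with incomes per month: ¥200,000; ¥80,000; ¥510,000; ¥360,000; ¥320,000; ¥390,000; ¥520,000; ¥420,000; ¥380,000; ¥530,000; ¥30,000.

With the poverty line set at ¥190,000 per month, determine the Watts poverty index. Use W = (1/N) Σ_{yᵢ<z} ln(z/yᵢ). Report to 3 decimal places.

0.246

Incomes under z: ¥30,000, ¥80,000 (q = 2 of N = 11).
ln(z/y) terms: ln(190000/30000) = 1.8458; ln(190000/80000) = 0.8650.
W = 2.710824 / 11 = 0.246.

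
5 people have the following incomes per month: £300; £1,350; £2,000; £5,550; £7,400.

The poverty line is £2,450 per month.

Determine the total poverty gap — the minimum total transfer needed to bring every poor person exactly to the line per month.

Below z: £300, £1,350, £2,000 (q = 3 of N = 5).
Individual gaps: 2450−300 = 2150; 2450−1350 = 1100; 2450−2000 = 450.
Aggregate gap = £3,700.

£3,700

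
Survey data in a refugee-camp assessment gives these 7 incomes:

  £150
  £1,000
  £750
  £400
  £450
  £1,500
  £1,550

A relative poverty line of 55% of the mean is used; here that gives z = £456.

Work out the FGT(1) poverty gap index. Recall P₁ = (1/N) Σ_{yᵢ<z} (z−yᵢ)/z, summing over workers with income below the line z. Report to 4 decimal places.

0.1153

Poor units: £150, £400, £450 (q = 3 of N = 7).
Shortfall ratios: (456−150)/456 = 0.6711; (456−400)/456 = 0.1228; (456−450)/456 = 0.0132.
Σ = 0.807018. Dividing by the full population N = 7 gives P₁ = 0.1153.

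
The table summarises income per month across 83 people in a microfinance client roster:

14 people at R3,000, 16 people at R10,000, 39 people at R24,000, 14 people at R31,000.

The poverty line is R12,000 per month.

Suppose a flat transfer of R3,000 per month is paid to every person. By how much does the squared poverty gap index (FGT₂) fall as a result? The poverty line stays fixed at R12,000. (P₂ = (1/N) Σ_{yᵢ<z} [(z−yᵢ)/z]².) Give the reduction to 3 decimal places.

0.058

Before: below the line — 14×R3,000, 16×R10,000; squared poverty gap index (FGT₂) = 0.10023.
After the R3,000 transfer: below the line — 14×R6,000; squared poverty gap index (FGT₂) = 0.04217.
Reduction = 0.10023 − 0.04217 = 0.058.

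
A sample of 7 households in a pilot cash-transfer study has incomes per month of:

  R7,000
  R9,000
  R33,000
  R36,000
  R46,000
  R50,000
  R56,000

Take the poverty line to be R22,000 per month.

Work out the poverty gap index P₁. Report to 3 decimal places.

0.182

Incomes under z: R7,000, R9,000 (q = 2 of N = 7).
Normalized shortfalls: (22000−7000)/22000 = 0.6818; (22000−9000)/22000 = 0.5909.
Sum of shortfalls = 1.272727; P₁ averages over all N: 1.272727 / 7 = 0.182.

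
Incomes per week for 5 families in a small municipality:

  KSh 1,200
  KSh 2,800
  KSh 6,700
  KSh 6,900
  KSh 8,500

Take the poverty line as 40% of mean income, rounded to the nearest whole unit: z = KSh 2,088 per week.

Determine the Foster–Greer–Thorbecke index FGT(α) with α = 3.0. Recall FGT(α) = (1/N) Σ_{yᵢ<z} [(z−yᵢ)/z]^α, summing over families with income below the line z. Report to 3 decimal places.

Incomes under z: KSh 1,200 (q = 1 of N = 5).
Normalized shortfalls: (2088−1200)/2088 = 0.4253.
Raised to α = 3.0: 0.07692.
Sum = 0.076921; FGT(3.0) = 0.076921 / 5 = 0.015.

0.015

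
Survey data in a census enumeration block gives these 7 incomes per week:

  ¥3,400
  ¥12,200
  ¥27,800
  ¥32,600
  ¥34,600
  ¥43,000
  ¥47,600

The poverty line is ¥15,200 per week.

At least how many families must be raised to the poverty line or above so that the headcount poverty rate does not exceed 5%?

2

Currently q = 2 of N = 7 are below the line (H = 0.286).
A headcount ratio of at most 5% allows at most ⌊0.05 × 7⌋ = 0 poor families.
So at least 2 − 0 = 2 must be lifted.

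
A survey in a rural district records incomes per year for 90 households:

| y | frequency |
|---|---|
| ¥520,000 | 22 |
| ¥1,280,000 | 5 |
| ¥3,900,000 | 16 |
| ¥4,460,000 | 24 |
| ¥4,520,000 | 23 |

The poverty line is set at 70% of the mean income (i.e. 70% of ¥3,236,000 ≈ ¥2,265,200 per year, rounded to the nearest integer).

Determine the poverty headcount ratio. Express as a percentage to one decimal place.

30.0%

27 of the 90 households have income below ¥2,265,200.
H = 27/90 = 30.0%.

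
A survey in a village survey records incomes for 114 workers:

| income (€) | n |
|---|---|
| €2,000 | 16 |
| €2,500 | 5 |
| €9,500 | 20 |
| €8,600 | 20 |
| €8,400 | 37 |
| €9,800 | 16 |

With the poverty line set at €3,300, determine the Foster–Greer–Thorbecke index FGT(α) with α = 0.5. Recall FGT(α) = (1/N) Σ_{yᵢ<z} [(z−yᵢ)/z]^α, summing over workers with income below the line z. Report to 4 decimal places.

0.1097

Poor units: 16×€2,000, 5×€2,500 (q = 21 of N = 114).
Relative gaps: (3300−2000)/3300 = 0.3939 (×16); (3300−2500)/3300 = 0.2424 (×5).
Raised to α = 0.5: 0.62765 (×16); 0.49237 (×5).
Sum = 12.504164; FGT(0.5) = 12.504164 / 114 = 0.1097.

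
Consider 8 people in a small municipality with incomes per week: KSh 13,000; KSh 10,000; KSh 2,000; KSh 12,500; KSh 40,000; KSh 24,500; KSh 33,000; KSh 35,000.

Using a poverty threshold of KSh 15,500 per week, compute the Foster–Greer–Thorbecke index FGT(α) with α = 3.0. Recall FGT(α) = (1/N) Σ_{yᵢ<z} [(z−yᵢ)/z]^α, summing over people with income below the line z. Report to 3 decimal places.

0.090

Incomes under z: KSh 2,000, KSh 10,000, KSh 12,500, KSh 13,000 (q = 4 of N = 8).
Relative gaps: (15500−2000)/15500 = 0.8710; (15500−10000)/15500 = 0.3548; (15500−12500)/15500 = 0.1935; (15500−13000)/15500 = 0.1613.
Raised to α = 3.0: 0.66070; 0.04468; 0.00725; 0.00420.
Sum = 0.716827; FGT(3.0) = 0.716827 / 8 = 0.090.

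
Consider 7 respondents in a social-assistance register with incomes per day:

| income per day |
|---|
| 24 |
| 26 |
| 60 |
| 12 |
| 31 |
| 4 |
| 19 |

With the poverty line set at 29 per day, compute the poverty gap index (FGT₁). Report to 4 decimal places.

Poor units: 4, 12, 19, 24, 26 (q = 5 of N = 7).
Shortfall ratios: (29−4)/29 = 0.8621; (29−12)/29 = 0.5862; (29−19)/29 = 0.3448; (29−24)/29 = 0.1724; (29−26)/29 = 0.1034.
Σ = 2.068966. Dividing by the full population N = 7 gives P₁ = 0.2956.

0.2956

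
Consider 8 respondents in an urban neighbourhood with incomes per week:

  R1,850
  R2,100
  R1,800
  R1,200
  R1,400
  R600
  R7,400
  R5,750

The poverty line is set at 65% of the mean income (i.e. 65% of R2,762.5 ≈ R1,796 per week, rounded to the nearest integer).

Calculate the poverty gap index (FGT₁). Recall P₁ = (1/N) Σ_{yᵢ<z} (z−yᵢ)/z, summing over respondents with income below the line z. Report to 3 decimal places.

0.152

Incomes under z: R600, R1,200, R1,400 (q = 3 of N = 8).
Shortfall ratios: (1796−600)/1796 = 0.6659; (1796−1200)/1796 = 0.3318; (1796−1400)/1796 = 0.2205.
Σ = 1.218263. Dividing by the full population N = 8 gives P₁ = 0.152.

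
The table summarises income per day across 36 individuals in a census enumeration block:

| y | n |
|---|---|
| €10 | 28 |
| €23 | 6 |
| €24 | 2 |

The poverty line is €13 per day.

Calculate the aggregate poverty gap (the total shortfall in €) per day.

Below z: 28×€10 (q = 28 of N = 36).
Individual gaps: 28×(13−10) = 84.
Aggregate gap = €84.

€84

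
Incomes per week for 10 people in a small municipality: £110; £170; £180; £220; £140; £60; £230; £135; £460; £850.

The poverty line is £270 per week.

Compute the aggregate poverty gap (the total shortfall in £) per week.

Incomes under z: £60, £110, £135, £140, £170, £180, £220, £230 (q = 8 of N = 10).
Individual gaps: 270−60 = 210; 270−110 = 160; 270−135 = 135; 270−140 = 130; 270−170 = 100; 270−180 = 90; 270−220 = 50; 270−230 = 40.
Aggregate gap = £915.

£915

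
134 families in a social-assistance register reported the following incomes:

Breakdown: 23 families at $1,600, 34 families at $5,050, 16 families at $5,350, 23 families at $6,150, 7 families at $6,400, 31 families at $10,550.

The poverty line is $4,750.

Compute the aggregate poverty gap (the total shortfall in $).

$72,450

Poor units: 23×$1,600 (q = 23 of N = 134).
Individual gaps: 23×(4750−1600) = 72450.
Aggregate gap = $72,450.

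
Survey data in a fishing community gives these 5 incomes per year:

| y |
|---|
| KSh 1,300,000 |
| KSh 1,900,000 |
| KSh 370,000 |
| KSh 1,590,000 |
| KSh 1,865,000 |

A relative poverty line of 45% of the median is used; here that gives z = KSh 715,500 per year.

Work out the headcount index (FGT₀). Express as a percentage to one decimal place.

1 of the 5 individuals have income below KSh 715,500.
H = 1/5 = 20.0%.

20.0%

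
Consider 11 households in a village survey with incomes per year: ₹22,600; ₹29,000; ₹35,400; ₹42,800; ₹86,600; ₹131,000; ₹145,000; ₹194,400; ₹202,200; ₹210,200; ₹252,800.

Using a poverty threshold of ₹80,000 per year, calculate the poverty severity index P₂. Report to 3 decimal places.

0.132

Below z: ₹22,600, ₹29,000, ₹35,400, ₹42,800 (q = 4 of N = 11).
Normalized shortfalls: (80000−22600)/80000 = 0.7175; (80000−29000)/80000 = 0.6375; (80000−35400)/80000 = 0.5575; (80000−42800)/80000 = 0.4650.
Squared: 0.5148; 0.4064; 0.3108; 0.2162.
Sum = 1.448244; P₂ = 1.448244 / 11 = 0.132.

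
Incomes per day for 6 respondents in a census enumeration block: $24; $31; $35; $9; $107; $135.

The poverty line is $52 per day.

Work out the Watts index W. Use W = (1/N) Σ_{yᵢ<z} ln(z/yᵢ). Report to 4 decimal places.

Below z: $9, $24, $31, $35 (q = 4 of N = 6).
ln(z/y) terms: ln(52/9) = 1.7540; ln(52/24) = 0.7732; ln(52/31) = 0.5173; ln(52/35) = 0.3959.
W = 3.440361 / 6 = 0.5734.

0.5734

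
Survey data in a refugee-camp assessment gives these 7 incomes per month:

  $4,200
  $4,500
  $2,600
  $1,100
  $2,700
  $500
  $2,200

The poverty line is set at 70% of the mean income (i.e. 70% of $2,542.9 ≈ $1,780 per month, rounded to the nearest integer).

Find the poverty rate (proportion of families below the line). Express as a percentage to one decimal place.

2 of the 7 families have income below $1,780.
H = 2/7 = 28.6%.

28.6%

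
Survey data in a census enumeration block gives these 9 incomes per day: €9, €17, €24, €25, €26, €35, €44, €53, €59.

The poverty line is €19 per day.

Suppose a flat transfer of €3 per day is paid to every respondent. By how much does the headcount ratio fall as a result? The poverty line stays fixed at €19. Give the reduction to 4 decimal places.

0.1111

Before: below the line — €9, €17; headcount ratio = 0.222222.
After the €3 transfer: below the line — €12; headcount ratio = 0.111111.
Reduction = 0.222222 − 0.111111 = 0.1111.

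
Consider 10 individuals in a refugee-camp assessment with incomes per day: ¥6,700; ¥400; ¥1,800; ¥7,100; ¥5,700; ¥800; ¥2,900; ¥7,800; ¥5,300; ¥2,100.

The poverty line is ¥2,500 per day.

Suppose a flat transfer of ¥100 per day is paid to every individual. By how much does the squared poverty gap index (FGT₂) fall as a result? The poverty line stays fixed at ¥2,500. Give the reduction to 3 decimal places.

Before: below the line — ¥400, ¥800, ¥1,800, ¥2,100; squared poverty gap index (FGT₂) = 0.12720.
After the ¥100 transfer: below the line — ¥500, ¥900, ¥1,900, ¥2,200; squared poverty gap index (FGT₂) = 0.11216.
Reduction = 0.12720 − 0.11216 = 0.015.

0.015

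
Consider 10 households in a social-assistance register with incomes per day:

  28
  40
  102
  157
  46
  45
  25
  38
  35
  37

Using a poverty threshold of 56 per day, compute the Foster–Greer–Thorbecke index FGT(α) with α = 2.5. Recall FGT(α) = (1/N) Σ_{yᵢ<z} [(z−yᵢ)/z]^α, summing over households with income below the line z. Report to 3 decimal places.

0.069

Below the line: 25, 28, 35, 37, 38, 40, 45, 46 (q = 8 of N = 10).
Relative gaps: (56−25)/56 = 0.5536; (56−28)/56 = 0.5000; (56−35)/56 = 0.3750; (56−37)/56 = 0.3393; (56−38)/56 = 0.3214; (56−40)/56 = 0.2857; (56−45)/56 = 0.1964; (56−46)/56 = 0.1786.
Raised to α = 2.5: 0.22800; 0.17678; 0.08611; 0.06705; 0.05857; 0.04363; 0.01710; 0.01348.
Sum = 0.690729; FGT(2.5) = 0.690729 / 10 = 0.069.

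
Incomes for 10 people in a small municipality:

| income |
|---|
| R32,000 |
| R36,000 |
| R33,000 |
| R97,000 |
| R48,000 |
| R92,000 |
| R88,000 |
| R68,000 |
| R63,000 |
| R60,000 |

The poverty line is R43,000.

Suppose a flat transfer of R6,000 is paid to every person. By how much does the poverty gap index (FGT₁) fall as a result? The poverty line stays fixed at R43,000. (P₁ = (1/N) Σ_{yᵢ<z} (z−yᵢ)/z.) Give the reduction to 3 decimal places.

Before: below the line — R32,000, R33,000, R36,000; poverty gap index (FGT₁) = 0.06512.
After the R6,000 transfer: below the line — R38,000, R39,000, R42,000; poverty gap index (FGT₁) = 0.02326.
Reduction = 0.06512 − 0.02326 = 0.042.

0.042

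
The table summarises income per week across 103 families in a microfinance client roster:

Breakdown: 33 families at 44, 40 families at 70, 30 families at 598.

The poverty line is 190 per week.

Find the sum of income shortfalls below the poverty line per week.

Incomes under z: 33×44, 40×70 (q = 73 of N = 103).
Individual gaps: 33×(190−44) = 4818; 40×(190−70) = 4800.
Aggregate gap = 9618.

9618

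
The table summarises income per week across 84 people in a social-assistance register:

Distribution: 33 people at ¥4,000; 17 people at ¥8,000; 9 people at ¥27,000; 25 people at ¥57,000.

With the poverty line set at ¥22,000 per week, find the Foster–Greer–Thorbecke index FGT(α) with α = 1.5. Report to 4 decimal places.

0.3935

Incomes under z: 33×¥4,000, 17×¥8,000 (q = 50 of N = 84).
Gap ratios (z−y)/z: (22000−4000)/22000 = 0.8182 (×33); (22000−8000)/22000 = 0.6364 (×17).
Raised to α = 1.5: 0.74007 (×33); 0.50764 (×17).
Sum = 33.052343; FGT(1.5) = 33.052343 / 84 = 0.3935.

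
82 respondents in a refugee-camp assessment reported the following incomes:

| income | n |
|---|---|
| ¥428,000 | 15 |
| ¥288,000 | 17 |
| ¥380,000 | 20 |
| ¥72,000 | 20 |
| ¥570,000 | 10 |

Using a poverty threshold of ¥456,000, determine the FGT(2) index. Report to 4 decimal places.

0.2086

Below the line: 20×¥72,000, 17×¥288,000, 20×¥380,000, 15×¥428,000 (q = 72 of N = 82).
Shortfall ratios: (456000−72000)/456000 = 0.8421 (×20); (456000−288000)/456000 = 0.3684 (×17); (456000−380000)/456000 = 0.1667 (×20); (456000−428000)/456000 = 0.0614 (×15).
Squared: 0.7091 (×20); 0.1357 (×17); 0.0278 (×20); 0.0038 (×15).
Sum = 17.102416; P₂ = 17.102416 / 82 = 0.2086.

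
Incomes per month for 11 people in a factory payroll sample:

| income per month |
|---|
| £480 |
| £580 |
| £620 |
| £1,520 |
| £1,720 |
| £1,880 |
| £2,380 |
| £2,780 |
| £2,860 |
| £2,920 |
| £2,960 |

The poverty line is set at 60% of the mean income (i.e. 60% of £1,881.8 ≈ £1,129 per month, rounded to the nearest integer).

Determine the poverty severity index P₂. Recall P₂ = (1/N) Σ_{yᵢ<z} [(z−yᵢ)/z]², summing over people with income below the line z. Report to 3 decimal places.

Below the line: £480, £580, £620 (q = 3 of N = 11).
Normalized shortfalls: (1129−480)/1129 = 0.5748; (1129−580)/1129 = 0.4863; (1129−620)/1129 = 0.4508.
Squared: 0.3304; 0.2365; 0.2033.
Sum = 0.770164; P₂ = 0.770164 / 11 = 0.070.

0.070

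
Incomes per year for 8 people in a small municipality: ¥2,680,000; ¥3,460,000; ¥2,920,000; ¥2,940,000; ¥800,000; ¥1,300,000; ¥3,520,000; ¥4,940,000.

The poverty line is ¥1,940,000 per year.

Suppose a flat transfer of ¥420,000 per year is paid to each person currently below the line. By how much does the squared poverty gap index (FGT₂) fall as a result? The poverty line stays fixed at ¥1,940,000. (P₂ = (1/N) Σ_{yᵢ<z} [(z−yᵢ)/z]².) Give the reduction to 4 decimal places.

0.0379

Before: below the line — ¥800,000, ¥1,300,000; squared poverty gap index (FGT₂) = 0.056767.
After the ¥420,000 transfer: below the line — ¥1,220,000, ¥1,720,000; squared poverty gap index (FGT₂) = 0.018825.
Reduction = 0.056767 − 0.018825 = 0.0379.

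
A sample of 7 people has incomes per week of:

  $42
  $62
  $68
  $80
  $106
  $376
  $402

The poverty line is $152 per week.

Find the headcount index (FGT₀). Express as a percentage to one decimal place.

5 of the 7 people have income below $152.
H = 5/7 = 71.4%.

71.4%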